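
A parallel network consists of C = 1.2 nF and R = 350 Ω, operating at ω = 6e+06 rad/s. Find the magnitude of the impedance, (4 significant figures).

X_C = 1/(ωC) = 138.9 Ω
Parallel: admittances add. Y = 1/R + jωC
Y = (0.002857 + j0.007200) S
|Y| = 0.007746 S → |Z| = 1/|Y| = 129.1 Ω, ∠Z = −∠Y = -68.36°

129.1 Ω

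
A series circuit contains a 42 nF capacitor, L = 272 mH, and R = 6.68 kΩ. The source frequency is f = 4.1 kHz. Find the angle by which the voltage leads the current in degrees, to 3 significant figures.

42.3°

ω = 2πf = 25760 rad/s
X_L = ωL = 7010 Ω
X_C = 1/(ωC) = 924 Ω
Net reactance X = X_L − X_C = 6080 Ω
Z = 6680 + j6080 Ω
|Z| = √(6680² + 6080²) = 9030 Ω
∠Z = arctan(6080/6680) = 42.3°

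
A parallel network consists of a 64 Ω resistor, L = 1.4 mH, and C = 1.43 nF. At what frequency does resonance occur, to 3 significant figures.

112 kHz

ω₀ = 1/√(LC) = 1/√(0.0014 × 1.43e-09) = 706800 rad/s
f₀ = ω₀/(2π) = 112 kHz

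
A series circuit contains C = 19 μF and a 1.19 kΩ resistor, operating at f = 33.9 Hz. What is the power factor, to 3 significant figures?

ω = 2πf = 213.0 rad/s
X_C = 1/(ωC) = 247 Ω
Z = 1190 − j247 Ω
|Z| = √(1190² + 247²) = 1220 Ω
∠Z = arctan(-247/1190) = -11.7°
cos φ = cos(-11.7°) = 0.979

0.979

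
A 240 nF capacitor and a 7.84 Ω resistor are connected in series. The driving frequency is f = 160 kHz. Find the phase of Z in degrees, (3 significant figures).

-27.9°

ω = 2πf = 1.005e+06 rad/s
X_C = 1/(ωC) = 4.14 Ω
Z = 7.84 − j4.14 Ω
|Z| = √(7.84² + 4.14²) = 8.87 Ω
∠Z = arctan(-4.14/7.84) = -27.9°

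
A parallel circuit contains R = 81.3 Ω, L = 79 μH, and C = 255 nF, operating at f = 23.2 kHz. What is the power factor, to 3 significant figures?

ω = 2πf = 145800 rad/s
X_L = ωL = 11.5 Ω
X_C = 1/(ωC) = 26.9 Ω
Parallel: admittances add. Y = 1/R + 1/(jωL) + jωC
Y = (0.0123 − j0.0497) S
|Y| = 0.0512 S → |Z| = 1/|Y| = 19.5 Ω, ∠Z = −∠Y = 76.1°
cos φ = cos(76.1°) = 0.240

0.240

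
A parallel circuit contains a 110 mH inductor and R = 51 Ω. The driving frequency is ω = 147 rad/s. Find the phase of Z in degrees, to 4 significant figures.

X_L = ωL = 16.17 Ω
Parallel: admittances add. Y = 1/R + 1/(jωL)
Y = (0.01961 − j0.06184) S
|Y| = 0.06488 S → |Z| = 1/|Y| = 15.41 Ω, ∠Z = −∠Y = 72.41°

72.41°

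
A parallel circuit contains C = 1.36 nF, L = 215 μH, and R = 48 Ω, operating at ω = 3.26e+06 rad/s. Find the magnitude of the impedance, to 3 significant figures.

47.5 Ω

X_L = ωL = 701 Ω
X_C = 1/(ωC) = 226 Ω
Parallel: admittances add. Y = 1/R + 1/(jωL) + jωC
Y = (0.0208 + j0.00301) S
|Y| = 0.0210 S → |Z| = 1/|Y| = 47.5 Ω, ∠Z = −∠Y = -8.21°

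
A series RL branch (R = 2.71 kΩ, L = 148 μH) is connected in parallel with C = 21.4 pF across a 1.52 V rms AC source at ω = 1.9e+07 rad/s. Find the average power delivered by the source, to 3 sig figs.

411 μW

X_L = ωL = 2810 Ω
X_C = 1/(ωC) = 2460 Ω
Branch 1 (R+jX_L): Z₁ = 2710 + j2810 Ω, |Z₁| = 3910 Ω
Branch 2 (−jX_C): Z₂ = −j2460 Ω
Parallel: Z = Z₁Z₂/(Z₁+Z₂), |Z| = 3510 Ω, ∠Z = -51.4°
I = V/|Z| = 432 μA
P = VI cos φ = 1.52 × 0.000432 × cos(-51.4°) = 411 μW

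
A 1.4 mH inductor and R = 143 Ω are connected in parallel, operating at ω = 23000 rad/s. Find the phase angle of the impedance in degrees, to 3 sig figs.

77.3°

X_L = ωL = 32.2 Ω
Parallel: admittances add. Y = 1/R + 1/(jωL)
Y = (0.00699 − j0.0311) S
|Y| = 0.0318 S → |Z| = 1/|Y| = 31.4 Ω, ∠Z = −∠Y = 77.3°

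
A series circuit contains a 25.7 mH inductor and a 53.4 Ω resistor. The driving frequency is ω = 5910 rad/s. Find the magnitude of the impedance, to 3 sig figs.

X_L = ωL = 152 Ω
Z = 53.4 + j152 Ω
|Z| = √(53.4² + 152²) = 161 Ω

161 Ω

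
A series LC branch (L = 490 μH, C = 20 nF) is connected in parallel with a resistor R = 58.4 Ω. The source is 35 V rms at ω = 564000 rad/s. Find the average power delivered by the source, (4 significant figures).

20.98 W

X_L = ωL = 276.4 Ω
X_C = 1/(ωC) = 88.65 Ω
Branch 1: Z₁ = R = 58.40 Ω
Branch 2 (series LC): Z₂ = j(X_L − X_C) = j187.7 Ω
Parallel: Z = Z₁Z₂/(Z₁+Z₂), |Z| = 55.76 Ω, ∠Z = 17.28°
I = V/|Z| = 627.7 mA
P = VI cos φ = 35 × 0.6277 × cos(17.28°) = 20.98 W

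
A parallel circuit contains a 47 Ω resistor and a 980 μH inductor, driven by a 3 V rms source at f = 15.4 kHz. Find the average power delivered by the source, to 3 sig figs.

191 mW

ω = 2πf = 96760 rad/s
X_L = ωL = 94.8 Ω
Parallel: admittances add. Y = 1/R + 1/(jωL)
Y = (0.0213 − j0.0105) S
|Y| = 0.0237 S → |Z| = 1/|Y| = 42.1 Ω, ∠Z = −∠Y = 26.4°
I = V/|Z| = 71.2 mA
P = VI cos φ = 3 × 0.0712 × cos(26.4°) = 191 mW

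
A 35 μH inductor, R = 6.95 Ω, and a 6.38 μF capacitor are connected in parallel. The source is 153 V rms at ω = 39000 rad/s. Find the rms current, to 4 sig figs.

77.22 A

X_L = ωL = 1.365 Ω
X_C = 1/(ωC) = 4.019 Ω
Parallel: admittances add. Y = 1/R + 1/(jωL) + jωC
Y = (0.1439 − j0.4838) S
|Y| = 0.5047 S → |Z| = 1/|Y| = 1.981 Ω, ∠Z = −∠Y = 73.44°
I = V/|Z| = 153/1.981 = 77.22 A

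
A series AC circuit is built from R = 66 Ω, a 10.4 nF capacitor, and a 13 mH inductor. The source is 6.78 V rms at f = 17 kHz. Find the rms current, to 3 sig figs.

ω = 2πf = 106800 rad/s
X_L = ωL = 1390 Ω
X_C = 1/(ωC) = 900 Ω
Net reactance X = X_L − X_C = 488 Ω
Z = 66.0 + j488 Ω
|Z| = √(66.0² + 488²) = 493 Ω
I = V/|Z| = 6.78/493 = 13.8 mA

13.8 mA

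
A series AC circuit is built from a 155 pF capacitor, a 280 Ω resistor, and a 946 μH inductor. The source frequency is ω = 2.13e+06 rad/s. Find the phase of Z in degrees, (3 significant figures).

X_L = ωL = 2010 Ω
X_C = 1/(ωC) = 3030 Ω
Net reactance X = X_L − X_C = -1010 Ω
Z = 280 − j1010 Ω
|Z| = √(280² + 1010²) = 1050 Ω
∠Z = arctan(-1010/280) = -74.6°

-74.6°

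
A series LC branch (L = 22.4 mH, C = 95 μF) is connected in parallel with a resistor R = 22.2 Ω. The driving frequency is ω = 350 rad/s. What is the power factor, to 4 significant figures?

X_L = ωL = 7.840 Ω
X_C = 1/(ωC) = 30.08 Ω
Branch 1: Z₁ = R = 22.20 Ω
Branch 2 (series LC): Z₂ = j(X_L − X_C) = −j22.24 Ω
Parallel: Z = Z₁Z₂/(Z₁+Z₂), |Z| = 15.71 Ω, ∠Z = -44.95°
cos φ = cos(-44.95°) = 0.7077

0.7077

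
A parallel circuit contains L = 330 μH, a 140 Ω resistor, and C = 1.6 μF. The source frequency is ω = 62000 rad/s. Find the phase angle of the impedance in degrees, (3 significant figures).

-81.9°

X_L = ωL = 20.5 Ω
X_C = 1/(ωC) = 10.1 Ω
Parallel: admittances add. Y = 1/R + 1/(jωL) + jωC
Y = (0.00714 + j0.0503) S
|Y| = 0.0508 S → |Z| = 1/|Y| = 19.7 Ω, ∠Z = −∠Y = -81.9°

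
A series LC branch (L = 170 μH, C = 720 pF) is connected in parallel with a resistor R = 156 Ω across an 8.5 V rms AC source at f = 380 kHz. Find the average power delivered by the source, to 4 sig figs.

463.1 mW

ω = 2πf = 2.388e+06 rad/s
X_L = ωL = 405.9 Ω
X_C = 1/(ωC) = 581.7 Ω
Branch 1: Z₁ = R = 156.0 Ω
Branch 2 (series LC): Z₂ = j(X_L − X_C) = −j175.8 Ω
Parallel: Z = Z₁Z₂/(Z₁+Z₂), |Z| = 116.7 Ω, ∠Z = -41.58°
I = V/|Z| = 72.84 mA
P = VI cos φ = 8.5 × 0.07284 × cos(-41.58°) = 463.1 mW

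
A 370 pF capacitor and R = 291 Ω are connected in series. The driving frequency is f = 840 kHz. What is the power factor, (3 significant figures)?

ω = 2πf = 5.278e+06 rad/s
X_C = 1/(ωC) = 512 Ω
Z = 291 − j512 Ω
|Z| = √(291² + 512²) = 589 Ω
∠Z = arctan(-512/291) = -60.4°
cos φ = cos(-60.4°) = 0.494

0.494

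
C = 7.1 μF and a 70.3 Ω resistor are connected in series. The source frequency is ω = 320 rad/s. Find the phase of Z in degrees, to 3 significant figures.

-80.9°

X_C = 1/(ωC) = 440 Ω
Z = 70.3 − j440 Ω
|Z| = √(70.3² + 440²) = 446 Ω
∠Z = arctan(-440/70.3) = -80.9°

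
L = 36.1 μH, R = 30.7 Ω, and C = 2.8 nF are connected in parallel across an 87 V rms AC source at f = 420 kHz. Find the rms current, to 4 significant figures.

2.847 A

ω = 2πf = 2.639e+06 rad/s
X_L = ωL = 95.27 Ω
X_C = 1/(ωC) = 135.3 Ω
Parallel: admittances add. Y = 1/R + 1/(jωL) + jωC
Y = (0.03257 − j0.003108) S
|Y| = 0.03272 S → |Z| = 1/|Y| = 30.56 Ω, ∠Z = −∠Y = 5.450°
I = V/|Z| = 87/30.56 = 2.847 A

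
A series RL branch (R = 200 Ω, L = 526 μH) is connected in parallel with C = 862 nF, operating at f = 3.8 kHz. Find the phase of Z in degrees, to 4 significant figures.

ω = 2πf = 23880 rad/s
X_L = ωL = 12.56 Ω
X_C = 1/(ωC) = 48.59 Ω
Branch 1 (R+jX_L): Z₁ = 200.0 + j12.56 Ω, |Z₁| = 200.4 Ω
Branch 2 (−jX_C): Z₂ = −j48.59 Ω
Parallel: Z = Z₁Z₂/(Z₁+Z₂), |Z| = 47.91 Ω, ∠Z = -76.19°

-76.19°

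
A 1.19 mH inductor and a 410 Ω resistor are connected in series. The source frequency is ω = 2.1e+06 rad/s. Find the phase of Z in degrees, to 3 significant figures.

80.7°

X_L = ωL = 2500 Ω
Z = 410 + j2500 Ω
|Z| = √(410² + 2500²) = 2530 Ω
∠Z = arctan(2500/410) = 80.7°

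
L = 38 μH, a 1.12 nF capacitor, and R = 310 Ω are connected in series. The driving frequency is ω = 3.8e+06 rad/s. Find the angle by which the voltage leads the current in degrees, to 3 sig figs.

X_L = ωL = 144 Ω
X_C = 1/(ωC) = 235 Ω
Net reactance X = X_L − X_C = -90.6 Ω
Z = 310 − j90.6 Ω
|Z| = √(310² + 90.6²) = 323 Ω
∠Z = arctan(-90.6/310) = -16.3°

-16.3°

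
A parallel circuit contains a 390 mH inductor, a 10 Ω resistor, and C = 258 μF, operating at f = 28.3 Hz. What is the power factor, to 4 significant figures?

ω = 2πf = 177.8 rad/s
X_L = ωL = 69.35 Ω
X_C = 1/(ωC) = 21.80 Ω
Parallel: admittances add. Y = 1/R + 1/(jωL) + jωC
Y = (0.1000 + j0.03146) S
|Y| = 0.1048 S → |Z| = 1/|Y| = 9.539 Ω, ∠Z = −∠Y = -17.46°
cos φ = cos(-17.46°) = 0.9539

0.9539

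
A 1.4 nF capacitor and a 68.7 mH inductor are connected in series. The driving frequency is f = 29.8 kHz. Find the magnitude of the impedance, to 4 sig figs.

9048 Ω

ω = 2πf = 187200 rad/s
X_L = ωL = 12860 Ω
X_C = 1/(ωC) = 3815 Ω
Net reactance X = X_L − X_C = 9048 Ω
Z = j9048 Ω
|Z| = √(0² + 9048²) = 9048 Ω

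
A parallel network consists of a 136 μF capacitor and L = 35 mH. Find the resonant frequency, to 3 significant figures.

72.9 Hz

ω₀ = 1/√(LC) = 1/√(0.035 × 0.000136) = 458.3 rad/s
f₀ = ω₀/(2π) = 72.9 Hz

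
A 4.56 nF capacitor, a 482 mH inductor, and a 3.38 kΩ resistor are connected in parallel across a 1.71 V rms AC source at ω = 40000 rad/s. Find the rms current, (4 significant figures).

553.0 μA

X_L = ωL = 19280 Ω
X_C = 1/(ωC) = 5482 Ω
Parallel: admittances add. Y = 1/R + 1/(jωL) + jωC
Y = (0.0002959 + j0.0001305) S
|Y| = 0.0003234 S → |Z| = 1/|Y| = 3092 Ω, ∠Z = −∠Y = -23.81°
I = V/|Z| = 1.71/3092 = 553.0 μA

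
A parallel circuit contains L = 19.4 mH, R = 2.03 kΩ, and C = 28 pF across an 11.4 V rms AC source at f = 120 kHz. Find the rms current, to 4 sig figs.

5.642 mA

ω = 2πf = 754000 rad/s
X_L = ωL = 14630 Ω
X_C = 1/(ωC) = 47370 Ω
Parallel: admittances add. Y = 1/R + 1/(jωL) + jωC
Y = (0.0004926 − j4.725e-05) S
|Y| = 0.0004949 S → |Z| = 1/|Y| = 2021 Ω, ∠Z = −∠Y = 5.479°
I = V/|Z| = 11.4/2021 = 5.642 mA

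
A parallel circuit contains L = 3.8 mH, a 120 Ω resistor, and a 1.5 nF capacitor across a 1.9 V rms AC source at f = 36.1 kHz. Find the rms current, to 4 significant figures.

ω = 2πf = 226800 rad/s
X_L = ωL = 861.9 Ω
X_C = 1/(ωC) = 2939 Ω
Parallel: admittances add. Y = 1/R + 1/(jωL) + jωC
Y = (0.008333 − j0.0008200) S
|Y| = 0.008374 S → |Z| = 1/|Y| = 119.4 Ω, ∠Z = −∠Y = 5.620°
I = V/|Z| = 1.9/119.4 = 15.91 mA

15.91 mA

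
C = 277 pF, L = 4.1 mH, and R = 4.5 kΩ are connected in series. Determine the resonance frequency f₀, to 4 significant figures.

ω₀ = 1/√(LC) = 1/√(0.0041 × 2.77e-10) = 938400 rad/s
f₀ = ω₀/(2π) = 149.3 kHz

149.3 kHz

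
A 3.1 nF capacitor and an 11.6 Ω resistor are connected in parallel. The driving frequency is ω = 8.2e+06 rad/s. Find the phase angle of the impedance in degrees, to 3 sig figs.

-16.4°

X_C = 1/(ωC) = 39.3 Ω
Parallel: admittances add. Y = 1/R + jωC
Y = (0.0862 + j0.0254) S
|Y| = 0.0899 S → |Z| = 1/|Y| = 11.1 Ω, ∠Z = −∠Y = -16.4°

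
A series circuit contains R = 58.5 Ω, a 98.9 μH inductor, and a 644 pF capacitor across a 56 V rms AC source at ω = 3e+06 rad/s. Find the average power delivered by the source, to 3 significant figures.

X_L = ωL = 297 Ω
X_C = 1/(ωC) = 518 Ω
Net reactance X = X_L − X_C = -221 Ω
Z = 58.5 − j221 Ω
|Z| = √(58.5² + 221²) = 229 Ω
∠Z = arctan(-221/58.5) = -75.2°
I = V/|Z| = 245 mA
P = VI cos φ = 56 × 0.245 × cos(-75.2°) = 3.51 W

3.51 W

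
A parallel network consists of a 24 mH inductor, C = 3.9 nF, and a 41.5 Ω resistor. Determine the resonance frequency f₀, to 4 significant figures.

16.45 kHz

ω₀ = 1/√(LC) = 1/√(0.024 × 3.9e-09) = 103400 rad/s
f₀ = ω₀/(2π) = 16.45 kHz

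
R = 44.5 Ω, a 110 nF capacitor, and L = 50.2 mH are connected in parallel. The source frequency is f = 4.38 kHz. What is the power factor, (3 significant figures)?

ω = 2πf = 27520 rad/s
X_L = ωL = 1380 Ω
X_C = 1/(ωC) = 330 Ω
Parallel: admittances add. Y = 1/R + 1/(jωL) + jωC
Y = (0.0225 + j0.00230) S
|Y| = 0.0226 S → |Z| = 1/|Y| = 44.3 Ω, ∠Z = −∠Y = -5.85°
cos φ = cos(-5.85°) = 0.995

0.995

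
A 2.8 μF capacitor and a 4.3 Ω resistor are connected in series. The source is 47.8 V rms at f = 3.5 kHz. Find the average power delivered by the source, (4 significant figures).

ω = 2πf = 21990 rad/s
X_C = 1/(ωC) = 16.24 Ω
Z = 4.300 − j16.24 Ω
|Z| = √(4.300² + 16.24²) = 16.80 Ω
∠Z = arctan(-16.24/4.300) = -75.17°
I = V/|Z| = 2.845 A
P = VI cos φ = 47.8 × 2.845 × cos(-75.17°) = 34.81 W

34.81 W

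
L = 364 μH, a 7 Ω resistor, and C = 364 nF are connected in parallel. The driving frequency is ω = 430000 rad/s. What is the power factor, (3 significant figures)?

0.689

X_L = ωL = 157 Ω
X_C = 1/(ωC) = 6.39 Ω
Parallel: admittances add. Y = 1/R + 1/(jωL) + jωC
Y = (0.143 + j0.150) S
|Y| = 0.207 S → |Z| = 1/|Y| = 4.83 Ω, ∠Z = −∠Y = -46.4°
cos φ = cos(-46.4°) = 0.689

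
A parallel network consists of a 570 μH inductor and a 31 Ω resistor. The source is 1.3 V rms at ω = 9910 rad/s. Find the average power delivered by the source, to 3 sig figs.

54.5 mW

X_L = ωL = 5.65 Ω
Parallel: admittances add. Y = 1/R + 1/(jωL)
Y = (0.0323 − j0.177) S
|Y| = 0.180 S → |Z| = 1/|Y| = 5.56 Ω, ∠Z = −∠Y = 79.7°
I = V/|Z| = 234 mA
P = VI cos φ = 1.3 × 0.234 × cos(79.7°) = 54.5 mW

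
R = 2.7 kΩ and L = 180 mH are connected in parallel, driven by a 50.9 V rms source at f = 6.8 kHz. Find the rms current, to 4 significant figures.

19.98 mA

ω = 2πf = 42730 rad/s
X_L = ωL = 7691 Ω
Parallel: admittances add. Y = 1/R + 1/(jωL)
Y = (0.0003704 − j0.0001300) S
|Y| = 0.0003925 S → |Z| = 1/|Y| = 2548 Ω, ∠Z = −∠Y = 19.35°
I = V/|Z| = 50.9/2548 = 19.98 mA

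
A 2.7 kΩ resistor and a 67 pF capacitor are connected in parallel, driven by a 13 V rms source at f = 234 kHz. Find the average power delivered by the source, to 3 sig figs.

ω = 2πf = 1.47e+06 rad/s
X_C = 1/(ωC) = 10200 Ω
Parallel: admittances add. Y = 1/R + jωC
Y = (0.000370 + j9.85e-05) S
|Y| = 0.000383 S → |Z| = 1/|Y| = 2610 Ω, ∠Z = −∠Y = -14.9°
I = V/|Z| = 4.98 mA
P = VI cos φ = 13 × 0.00498 × cos(-14.9°) = 62.6 mW

62.6 mW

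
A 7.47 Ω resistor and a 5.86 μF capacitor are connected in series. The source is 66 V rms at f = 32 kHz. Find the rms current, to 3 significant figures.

ω = 2πf = 201100 rad/s
X_C = 1/(ωC) = 0.849 Ω
Z = 7.47 − j0.849 Ω
|Z| = √(7.47² + 0.849²) = 7.52 Ω
I = V/|Z| = 66/7.52 = 8.78 A

8.78 A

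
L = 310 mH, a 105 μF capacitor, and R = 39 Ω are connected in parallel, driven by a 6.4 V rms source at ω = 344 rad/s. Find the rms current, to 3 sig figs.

237 mA

X_L = ωL = 107 Ω
X_C = 1/(ωC) = 27.7 Ω
Parallel: admittances add. Y = 1/R + 1/(jωL) + jωC
Y = (0.0256 + j0.0267) S
|Y| = 0.0370 S → |Z| = 1/|Y| = 27.0 Ω, ∠Z = −∠Y = -46.2°
I = V/|Z| = 6.4/27.0 = 237 mA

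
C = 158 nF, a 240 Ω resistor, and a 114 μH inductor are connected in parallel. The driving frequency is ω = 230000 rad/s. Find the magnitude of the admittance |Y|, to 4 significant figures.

X_L = ωL = 26.22 Ω
X_C = 1/(ωC) = 27.52 Ω
Parallel: admittances add. Y = 1/R + 1/(jωL) + jωC
Y = (0.004167 − j0.001799) S
|Y| = 0.004538 S → |Z| = 1/|Y| = 220.3 Ω, ∠Z = −∠Y = 23.35°

4.538 mS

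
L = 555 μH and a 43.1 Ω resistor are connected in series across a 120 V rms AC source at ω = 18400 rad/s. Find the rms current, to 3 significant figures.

2.71 A

X_L = ωL = 10.2 Ω
Z = 43.1 + j10.2 Ω
|Z| = √(43.1² + 10.2²) = 44.3 Ω
I = V/|Z| = 120/44.3 = 2.71 A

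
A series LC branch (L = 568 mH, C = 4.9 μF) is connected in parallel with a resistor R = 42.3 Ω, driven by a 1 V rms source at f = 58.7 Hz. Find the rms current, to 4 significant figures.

23.82 mA

ω = 2πf = 368.8 rad/s
X_L = ωL = 209.5 Ω
X_C = 1/(ωC) = 553.3 Ω
Branch 1: Z₁ = R = 42.30 Ω
Branch 2 (series LC): Z₂ = j(X_L − X_C) = −j343.8 Ω
Parallel: Z = Z₁Z₂/(Z₁+Z₂), |Z| = 41.98 Ω, ∠Z = -7.013°
I = V/|Z| = 1/41.98 = 23.82 mA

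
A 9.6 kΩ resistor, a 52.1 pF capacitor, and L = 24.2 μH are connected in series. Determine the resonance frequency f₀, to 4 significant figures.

ω₀ = 1/√(LC) = 1/√(2.42e-05 × 5.21e-11) = 2.816e+07 rad/s
f₀ = ω₀/(2π) = 4.482 MHz

4.482 MHz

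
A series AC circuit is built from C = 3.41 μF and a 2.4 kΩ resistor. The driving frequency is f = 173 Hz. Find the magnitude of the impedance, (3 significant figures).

2420 Ω

ω = 2πf = 1087 rad/s
X_C = 1/(ωC) = 270 Ω
Z = 2400 − j270 Ω
|Z| = √(2400² + 270²) = 2420 Ω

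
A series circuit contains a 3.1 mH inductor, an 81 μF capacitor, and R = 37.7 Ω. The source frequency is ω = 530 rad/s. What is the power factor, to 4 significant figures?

X_L = ωL = 1.643 Ω
X_C = 1/(ωC) = 23.29 Ω
Net reactance X = X_L − X_C = -21.65 Ω
Z = 37.70 − j21.65 Ω
|Z| = √(37.70² + 21.65²) = 43.47 Ω
∠Z = arctan(-21.65/37.70) = -29.87°
cos φ = cos(-29.87°) = 0.8672

0.8672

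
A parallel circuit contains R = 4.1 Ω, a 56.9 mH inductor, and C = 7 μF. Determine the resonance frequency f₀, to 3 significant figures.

ω₀ = 1/√(LC) = 1/√(0.0569 × 7e-06) = 1585 rad/s
f₀ = ω₀/(2π) = 252 Hz

252 Hz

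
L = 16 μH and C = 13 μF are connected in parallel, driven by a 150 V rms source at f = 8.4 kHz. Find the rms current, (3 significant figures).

ω = 2πf = 52780 rad/s
X_L = ωL = 0.844 Ω
X_C = 1/(ωC) = 1.46 Ω
Parallel: admittances add. Y = 1/(jωL) + jωC
Y = (0 − j0.498) S
|Y| = 0.498 S → |Z| = 1/|Y| = 2.01 Ω, ∠Z = −∠Y = 90.0°
I = V/|Z| = 150/2.01 = 74.7 A

74.7 A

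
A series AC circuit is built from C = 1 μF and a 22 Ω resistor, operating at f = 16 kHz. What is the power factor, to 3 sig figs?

ω = 2πf = 100500 rad/s
X_C = 1/(ωC) = 9.95 Ω
Z = 22.0 − j9.95 Ω
|Z| = √(22.0² + 9.95²) = 24.1 Ω
∠Z = arctan(-9.95/22.0) = -24.3°
cos φ = cos(-24.3°) = 0.911

0.911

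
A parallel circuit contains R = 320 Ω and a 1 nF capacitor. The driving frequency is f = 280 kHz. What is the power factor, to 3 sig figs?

ω = 2πf = 1.759e+06 rad/s
X_C = 1/(ωC) = 568 Ω
Parallel: admittances add. Y = 1/R + jωC
Y = (0.00313 + j0.00176) S
|Y| = 0.00359 S → |Z| = 1/|Y| = 279 Ω, ∠Z = −∠Y = -29.4°
cos φ = cos(-29.4°) = 0.871

0.871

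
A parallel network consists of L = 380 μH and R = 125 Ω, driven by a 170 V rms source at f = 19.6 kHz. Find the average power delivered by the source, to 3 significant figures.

ω = 2πf = 123200 rad/s
X_L = ωL = 46.8 Ω
Parallel: admittances add. Y = 1/R + 1/(jωL)
Y = (0.00800 − j0.0214) S
|Y| = 0.0228 S → |Z| = 1/|Y| = 43.8 Ω, ∠Z = −∠Y = 69.5°
I = V/|Z| = 3.88 A
P = VI cos φ = 170 × 3.88 × cos(69.5°) = 231 W

231 W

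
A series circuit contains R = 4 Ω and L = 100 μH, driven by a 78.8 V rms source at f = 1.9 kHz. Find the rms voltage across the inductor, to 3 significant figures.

22.5 V

ω = 2πf = 11940 rad/s
X_L = ωL = 1.19 Ω
Z = 4.00 + j1.19 Ω
|Z| = √(4.00² + 1.19²) = 4.17 Ω
I = V/|Z| = 18.9 A
V_L = I·|Z_L| = 18.9 × 1.19 = 22.5 V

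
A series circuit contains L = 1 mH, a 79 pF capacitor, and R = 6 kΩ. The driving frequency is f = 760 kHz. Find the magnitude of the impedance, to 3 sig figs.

ω = 2πf = 4.775e+06 rad/s
X_L = ωL = 4780 Ω
X_C = 1/(ωC) = 2650 Ω
Net reactance X = X_L − X_C = 2120 Ω
Z = 6000 + j2120 Ω
|Z| = √(6000² + 2120²) = 6360 Ω

6360 Ω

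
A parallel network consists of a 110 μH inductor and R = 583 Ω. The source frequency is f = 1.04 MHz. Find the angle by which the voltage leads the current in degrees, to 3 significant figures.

ω = 2πf = 6.535e+06 rad/s
X_L = ωL = 719 Ω
Parallel: admittances add. Y = 1/R + 1/(jωL)
Y = (0.00172 − j0.00139) S
|Y| = 0.00221 S → |Z| = 1/|Y| = 453 Ω, ∠Z = −∠Y = 39.0°

39.0°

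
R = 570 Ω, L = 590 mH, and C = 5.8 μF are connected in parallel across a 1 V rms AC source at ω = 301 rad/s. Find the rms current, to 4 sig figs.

4.263 mA

X_L = ωL = 177.6 Ω
X_C = 1/(ωC) = 572.8 Ω
Parallel: admittances add. Y = 1/R + 1/(jωL) + jωC
Y = (0.001754 − j0.003885) S
|Y| = 0.004263 S → |Z| = 1/|Y| = 234.6 Ω, ∠Z = −∠Y = 65.70°
I = V/|Z| = 1/234.6 = 4.263 mA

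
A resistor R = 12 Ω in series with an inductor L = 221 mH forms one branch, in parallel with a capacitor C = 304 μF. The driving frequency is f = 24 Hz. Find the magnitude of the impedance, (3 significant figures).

46.5 Ω

ω = 2πf = 150.8 rad/s
X_L = ωL = 33.3 Ω
X_C = 1/(ωC) = 21.8 Ω
Branch 1 (R+jX_L): Z₁ = 12.0 + j33.3 Ω, |Z₁| = 35.4 Ω
Branch 2 (−jX_C): Z₂ = −j21.8 Ω
Parallel: Z = Z₁Z₂/(Z₁+Z₂), |Z| = 46.5 Ω, ∠Z = -63.6°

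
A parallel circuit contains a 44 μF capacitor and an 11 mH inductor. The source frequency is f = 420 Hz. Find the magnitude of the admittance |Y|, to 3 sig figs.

81.7 mS

ω = 2πf = 2639 rad/s
X_L = ωL = 29.0 Ω
X_C = 1/(ωC) = 8.61 Ω
Parallel: admittances add. Y = 1/(jωL) + jωC
Y = (0 + j0.0817) S
|Y| = 0.0817 S → |Z| = 1/|Y| = 12.2 Ω, ∠Z = −∠Y = -90.0°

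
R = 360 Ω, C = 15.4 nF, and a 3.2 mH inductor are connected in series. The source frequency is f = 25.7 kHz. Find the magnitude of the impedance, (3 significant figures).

ω = 2πf = 161500 rad/s
X_L = ωL = 517 Ω
X_C = 1/(ωC) = 402 Ω
Net reactance X = X_L − X_C = 115 Ω
Z = 360 + j115 Ω
|Z| = √(360² + 115²) = 378 Ω

378 Ω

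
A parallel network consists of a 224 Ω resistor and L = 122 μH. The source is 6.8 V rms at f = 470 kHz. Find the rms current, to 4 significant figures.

35.75 mA

ω = 2πf = 2.953e+06 rad/s
X_L = ωL = 360.3 Ω
Parallel: admittances add. Y = 1/R + 1/(jωL)
Y = (0.004464 − j0.002776) S
|Y| = 0.005257 S → |Z| = 1/|Y| = 190.2 Ω, ∠Z = −∠Y = 31.87°
I = V/|Z| = 6.8/190.2 = 35.75 mA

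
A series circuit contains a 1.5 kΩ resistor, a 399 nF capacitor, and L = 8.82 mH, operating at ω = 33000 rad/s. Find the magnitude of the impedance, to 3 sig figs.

1520 Ω

X_L = ωL = 291 Ω
X_C = 1/(ωC) = 75.9 Ω
Net reactance X = X_L − X_C = 215 Ω
Z = 1500 + j215 Ω
|Z| = √(1500² + 215²) = 1520 Ω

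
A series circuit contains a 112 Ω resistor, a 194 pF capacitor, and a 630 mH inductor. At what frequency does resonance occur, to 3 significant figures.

ω₀ = 1/√(LC) = 1/√(0.63 × 1.94e-10) = 90450 rad/s
f₀ = ω₀/(2π) = 14.4 kHz

14.4 kHz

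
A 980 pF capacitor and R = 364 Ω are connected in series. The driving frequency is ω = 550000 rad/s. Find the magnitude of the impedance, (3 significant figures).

1890 Ω

X_C = 1/(ωC) = 1860 Ω
Z = 364 − j1860 Ω
|Z| = √(364² + 1860²) = 1890 Ω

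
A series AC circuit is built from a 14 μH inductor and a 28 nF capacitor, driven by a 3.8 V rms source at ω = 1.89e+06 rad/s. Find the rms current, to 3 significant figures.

502 mA

X_L = ωL = 26.5 Ω
X_C = 1/(ωC) = 18.9 Ω
Net reactance X = X_L − X_C = 7.56 Ω
Z = j7.56 Ω
|Z| = √(0² + 7.56²) = 7.56 Ω
I = V/|Z| = 3.8/7.56 = 502 mA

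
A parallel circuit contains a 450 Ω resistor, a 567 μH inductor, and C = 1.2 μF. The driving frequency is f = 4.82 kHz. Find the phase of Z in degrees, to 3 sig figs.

84.2°

ω = 2πf = 30280 rad/s
X_L = ωL = 17.2 Ω
X_C = 1/(ωC) = 27.5 Ω
Parallel: admittances add. Y = 1/R + 1/(jωL) + jωC
Y = (0.00222 − j0.0219) S
|Y| = 0.0220 S → |Z| = 1/|Y| = 45.4 Ω, ∠Z = −∠Y = 84.2°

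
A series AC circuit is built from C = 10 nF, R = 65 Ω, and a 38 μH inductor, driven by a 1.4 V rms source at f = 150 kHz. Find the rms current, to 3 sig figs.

ω = 2πf = 942500 rad/s
X_L = ωL = 35.8 Ω
X_C = 1/(ωC) = 106 Ω
Net reactance X = X_L − X_C = -70.3 Ω
Z = 65.0 − j70.3 Ω
|Z| = √(65.0² + 70.3²) = 95.7 Ω
I = V/|Z| = 1.4/95.7 = 14.6 mA

14.6 mA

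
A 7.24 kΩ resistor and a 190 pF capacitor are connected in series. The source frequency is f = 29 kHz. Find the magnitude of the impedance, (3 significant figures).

ω = 2πf = 182200 rad/s
X_C = 1/(ωC) = 28900 Ω
Z = 7240 − j28900 Ω
|Z| = √(7240² + 28900²) = 29800 Ω

29800 Ω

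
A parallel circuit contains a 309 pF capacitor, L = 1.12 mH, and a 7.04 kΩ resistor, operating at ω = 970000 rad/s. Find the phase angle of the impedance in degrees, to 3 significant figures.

X_L = ωL = 1090 Ω
X_C = 1/(ωC) = 3340 Ω
Parallel: admittances add. Y = 1/R + 1/(jωL) + jωC
Y = (0.000142 − j0.000621) S
|Y| = 0.000637 S → |Z| = 1/|Y| = 1570 Ω, ∠Z = −∠Y = 77.1°

77.1°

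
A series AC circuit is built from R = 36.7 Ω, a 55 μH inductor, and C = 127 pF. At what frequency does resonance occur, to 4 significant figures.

1.904 MHz

ω₀ = 1/√(LC) = 1/√(5.5e-05 × 1.27e-10) = 1.197e+07 rad/s
f₀ = ω₀/(2π) = 1.904 MHz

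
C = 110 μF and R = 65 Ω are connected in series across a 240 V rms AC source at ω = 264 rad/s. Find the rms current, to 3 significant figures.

3.26 A

X_C = 1/(ωC) = 34.4 Ω
Z = 65.0 − j34.4 Ω
|Z| = √(65.0² + 34.4²) = 73.6 Ω
I = V/|Z| = 240/73.6 = 3.26 A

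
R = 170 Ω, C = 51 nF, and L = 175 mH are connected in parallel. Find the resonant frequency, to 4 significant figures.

ω₀ = 1/√(LC) = 1/√(0.175 × 5.1e-08) = 10590 rad/s
f₀ = ω₀/(2π) = 1.685 kHz

1.685 kHz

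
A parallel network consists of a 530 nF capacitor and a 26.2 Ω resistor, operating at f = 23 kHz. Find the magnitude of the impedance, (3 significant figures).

11.7 Ω

ω = 2πf = 144500 rad/s
X_C = 1/(ωC) = 13.1 Ω
Parallel: admittances add. Y = 1/R + jωC
Y = (0.0382 + j0.0766) S
|Y| = 0.0856 S → |Z| = 1/|Y| = 11.7 Ω, ∠Z = −∠Y = -63.5°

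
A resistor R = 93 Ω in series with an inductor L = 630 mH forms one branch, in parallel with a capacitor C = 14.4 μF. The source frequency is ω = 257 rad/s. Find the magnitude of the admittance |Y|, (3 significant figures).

X_L = ωL = 162 Ω
X_C = 1/(ωC) = 270 Ω
Branch 1 (R+jX_L): Z₁ = 93.0 + j162 Ω, |Z₁| = 187 Ω
Branch 2 (−jX_C): Z₂ = −j270 Ω
Parallel: Z = Z₁Z₂/(Z₁+Z₂), |Z| = 353 Ω, ∠Z = 19.5°
|Y| = 1/|Z| = 2.83 mS

2.83 mS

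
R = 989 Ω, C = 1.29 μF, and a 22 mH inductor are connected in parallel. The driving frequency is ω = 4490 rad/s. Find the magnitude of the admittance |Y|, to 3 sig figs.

4.45 mS

X_L = ωL = 98.8 Ω
X_C = 1/(ωC) = 173 Ω
Parallel: admittances add. Y = 1/R + 1/(jωL) + jωC
Y = (0.00101 − j0.00433) S
|Y| = 0.00445 S → |Z| = 1/|Y| = 225 Ω, ∠Z = −∠Y = 76.9°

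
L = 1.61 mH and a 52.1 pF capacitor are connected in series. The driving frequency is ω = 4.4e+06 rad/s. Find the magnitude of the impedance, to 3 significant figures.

2720 Ω

X_L = ωL = 7080 Ω
X_C = 1/(ωC) = 4360 Ω
Net reactance X = X_L − X_C = 2720 Ω
Z = j2720 Ω
|Z| = √(0² + 2720²) = 2720 Ω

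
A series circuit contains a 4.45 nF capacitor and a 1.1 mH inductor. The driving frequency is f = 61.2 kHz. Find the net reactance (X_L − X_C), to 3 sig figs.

-161 Ω

ω = 2πf = 384500 rad/s
X_L = ωL = 423 Ω
X_C = 1/(ωC) = 584 Ω
X = 423 − 584 = -161 Ω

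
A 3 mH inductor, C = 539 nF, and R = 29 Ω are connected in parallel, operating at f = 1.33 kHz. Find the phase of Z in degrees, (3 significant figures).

ω = 2πf = 8357 rad/s
X_L = ωL = 25.1 Ω
X_C = 1/(ωC) = 222 Ω
Parallel: admittances add. Y = 1/R + 1/(jωL) + jωC
Y = (0.0345 − j0.0354) S
|Y| = 0.0494 S → |Z| = 1/|Y| = 20.2 Ω, ∠Z = −∠Y = 45.7°

45.7°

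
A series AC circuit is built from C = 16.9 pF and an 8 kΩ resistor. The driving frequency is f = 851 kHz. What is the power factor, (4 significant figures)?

ω = 2πf = 5.347e+06 rad/s
X_C = 1/(ωC) = 11070 Ω
Z = 8000 − j11070 Ω
|Z| = √(8000² + 11070²) = 13660 Ω
∠Z = arctan(-11070/8000) = -54.14°
cos φ = cos(-54.14°) = 0.5859

0.5859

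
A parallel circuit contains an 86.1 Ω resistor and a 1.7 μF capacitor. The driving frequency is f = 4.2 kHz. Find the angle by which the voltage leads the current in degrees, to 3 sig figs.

ω = 2πf = 26390 rad/s
X_C = 1/(ωC) = 22.3 Ω
Parallel: admittances add. Y = 1/R + jωC
Y = (0.0116 + j0.0449) S
|Y| = 0.0463 S → |Z| = 1/|Y| = 21.6 Ω, ∠Z = −∠Y = -75.5°

-75.5°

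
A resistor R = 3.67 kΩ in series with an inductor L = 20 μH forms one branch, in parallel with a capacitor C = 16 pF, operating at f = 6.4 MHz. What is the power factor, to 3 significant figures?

ω = 2πf = 4.021e+07 rad/s
X_L = ωL = 804 Ω
X_C = 1/(ωC) = 1550 Ω
Branch 1 (R+jX_L): Z₁ = 3670 + j804 Ω, |Z₁| = 3760 Ω
Branch 2 (−jX_C): Z₂ = −j1550 Ω
Parallel: Z = Z₁Z₂/(Z₁+Z₂), |Z| = 1560 Ω, ∠Z = -66.1°
cos φ = cos(-66.1°) = 0.405

0.405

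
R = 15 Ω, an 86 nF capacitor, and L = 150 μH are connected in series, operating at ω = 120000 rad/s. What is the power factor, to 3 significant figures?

0.187

X_L = ωL = 18.0 Ω
X_C = 1/(ωC) = 96.9 Ω
Net reactance X = X_L − X_C = -78.9 Ω
Z = 15.0 − j78.9 Ω
|Z| = √(15.0² + 78.9²) = 80.3 Ω
∠Z = arctan(-78.9/15.0) = -79.2°
cos φ = cos(-79.2°) = 0.187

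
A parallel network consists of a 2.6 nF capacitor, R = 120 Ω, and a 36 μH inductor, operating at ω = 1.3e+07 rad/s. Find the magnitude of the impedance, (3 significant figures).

30.5 Ω

X_L = ωL = 468 Ω
X_C = 1/(ωC) = 29.6 Ω
Parallel: admittances add. Y = 1/R + 1/(jωL) + jωC
Y = (0.00833 + j0.0317) S
|Y| = 0.0327 S → |Z| = 1/|Y| = 30.5 Ω, ∠Z = −∠Y = -75.3°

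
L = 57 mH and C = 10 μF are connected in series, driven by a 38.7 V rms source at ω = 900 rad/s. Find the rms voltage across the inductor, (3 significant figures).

X_L = ωL = 51.3 Ω
X_C = 1/(ωC) = 111 Ω
Net reactance X = X_L − X_C = -59.8 Ω
Z = − j59.8 Ω
|Z| = √(0² + 59.8²) = 59.8 Ω
I = V/|Z| = 647 mA
V_L = I·|Z_L| = 0.647 × 51.3 = 33.2 V

33.2 V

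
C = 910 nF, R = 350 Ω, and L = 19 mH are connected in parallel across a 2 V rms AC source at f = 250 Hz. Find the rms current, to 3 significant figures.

ω = 2πf = 1571 rad/s
X_L = ωL = 29.8 Ω
X_C = 1/(ωC) = 700 Ω
Parallel: admittances add. Y = 1/R + 1/(jωL) + jωC
Y = (0.00286 − j0.0321) S
|Y| = 0.0322 S → |Z| = 1/|Y| = 31.1 Ω, ∠Z = −∠Y = 84.9°
I = V/|Z| = 2/31.1 = 64.4 mA

64.4 mA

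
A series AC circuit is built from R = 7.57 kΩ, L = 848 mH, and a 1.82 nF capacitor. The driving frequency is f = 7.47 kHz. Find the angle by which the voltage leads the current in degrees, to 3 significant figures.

ω = 2πf = 46940 rad/s
X_L = ωL = 39800 Ω
X_C = 1/(ωC) = 11700 Ω
Net reactance X = X_L − X_C = 28100 Ω
Z = 7570 + j28100 Ω
|Z| = √(7570² + 28100²) = 29100 Ω
∠Z = arctan(28100/7570) = 74.9°

74.9°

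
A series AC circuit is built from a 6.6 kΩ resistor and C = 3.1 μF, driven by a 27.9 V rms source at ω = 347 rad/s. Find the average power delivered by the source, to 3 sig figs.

116 mW

X_C = 1/(ωC) = 930 Ω
Z = 6600 − j930 Ω
|Z| = √(6600² + 930²) = 6670 Ω
∠Z = arctan(-930/6600) = -8.02°
I = V/|Z| = 4.19 mA
P = VI cos φ = 27.9 × 0.00419 × cos(-8.02°) = 116 mW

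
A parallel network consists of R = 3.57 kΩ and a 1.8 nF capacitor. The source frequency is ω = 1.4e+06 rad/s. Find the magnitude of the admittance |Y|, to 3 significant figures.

X_C = 1/(ωC) = 397 Ω
Parallel: admittances add. Y = 1/R + jωC
Y = (0.000280 + j0.00252) S
|Y| = 0.00254 S → |Z| = 1/|Y| = 394 Ω, ∠Z = −∠Y = -83.7°

2.54 mS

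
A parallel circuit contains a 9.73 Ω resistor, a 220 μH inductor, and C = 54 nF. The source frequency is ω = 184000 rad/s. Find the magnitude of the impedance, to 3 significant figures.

9.63 Ω

X_L = ωL = 40.5 Ω
X_C = 1/(ωC) = 101 Ω
Parallel: admittances add. Y = 1/R + 1/(jωL) + jωC
Y = (0.103 − j0.0148) S
|Y| = 0.104 S → |Z| = 1/|Y| = 9.63 Ω, ∠Z = −∠Y = 8.18°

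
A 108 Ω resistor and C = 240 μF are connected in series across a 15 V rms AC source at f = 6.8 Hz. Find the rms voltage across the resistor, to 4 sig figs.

11.13 V

ω = 2πf = 42.73 rad/s
X_C = 1/(ωC) = 97.52 Ω
Z = 108.0 − j97.52 Ω
|Z| = √(108.0² + 97.52²) = 145.5 Ω
I = V/|Z| = 103.1 mA
V_R = I·|Z_R| = 0.1031 × 108.0 = 11.13 V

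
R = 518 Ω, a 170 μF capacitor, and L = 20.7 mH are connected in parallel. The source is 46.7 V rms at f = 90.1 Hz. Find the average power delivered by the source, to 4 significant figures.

ω = 2πf = 566.1 rad/s
X_L = ωL = 11.72 Ω
X_C = 1/(ωC) = 10.39 Ω
Parallel: admittances add. Y = 1/R + 1/(jωL) + jωC
Y = (0.001931 + j0.01090) S
|Y| = 0.01107 S → |Z| = 1/|Y| = 90.30 Ω, ∠Z = −∠Y = -79.96°
I = V/|Z| = 517.2 mA
P = VI cos φ = 46.7 × 0.5172 × cos(-79.96°) = 4.210 W

4.210 W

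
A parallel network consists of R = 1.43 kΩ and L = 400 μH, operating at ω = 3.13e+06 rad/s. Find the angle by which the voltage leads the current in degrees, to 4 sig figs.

48.80°

X_L = ωL = 1252 Ω
Parallel: admittances add. Y = 1/R + 1/(jωL)
Y = (0.0006993 − j0.0007987) S
|Y| = 0.001062 S → |Z| = 1/|Y| = 942.0 Ω, ∠Z = −∠Y = 48.80°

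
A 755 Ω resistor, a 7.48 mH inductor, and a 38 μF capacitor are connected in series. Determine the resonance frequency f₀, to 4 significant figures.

ω₀ = 1/√(LC) = 1/√(0.00748 × 3.8e-05) = 1876 rad/s
f₀ = ω₀/(2π) = 298.5 Hz

298.5 Hz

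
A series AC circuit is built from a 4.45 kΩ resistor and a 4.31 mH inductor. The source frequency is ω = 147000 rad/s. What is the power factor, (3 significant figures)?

0.990

X_L = ωL = 634 Ω
Z = 4450 + j634 Ω
|Z| = √(4450² + 634²) = 4490 Ω
∠Z = arctan(634/4450) = 8.10°
cos φ = cos(8.10°) = 0.990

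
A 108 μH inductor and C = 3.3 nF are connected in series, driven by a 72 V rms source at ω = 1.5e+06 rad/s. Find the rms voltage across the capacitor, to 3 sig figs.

X_L = ωL = 162 Ω
X_C = 1/(ωC) = 202 Ω
Net reactance X = X_L − X_C = -40.0 Ω
Z = − j40.0 Ω
|Z| = √(0² + 40.0²) = 40.0 Ω
I = V/|Z| = 1.80 A
V_C = I·|Z_C| = 1.80 × 202 = 363 V

363 V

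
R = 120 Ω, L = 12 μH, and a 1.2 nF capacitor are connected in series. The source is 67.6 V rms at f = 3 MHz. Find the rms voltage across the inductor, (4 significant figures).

70.15 V

ω = 2πf = 1.885e+07 rad/s
X_L = ωL = 226.2 Ω
X_C = 1/(ωC) = 44.21 Ω
Net reactance X = X_L − X_C = 182.0 Ω
Z = 120.0 + j182.0 Ω
|Z| = √(120.0² + 182.0²) = 218.0 Ω
I = V/|Z| = 310.1 mA
V_L = I·|Z_L| = 0.3101 × 226.2 = 70.15 V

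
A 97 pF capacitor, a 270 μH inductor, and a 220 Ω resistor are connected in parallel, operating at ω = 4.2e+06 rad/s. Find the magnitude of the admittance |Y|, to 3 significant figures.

4.57 mS

X_L = ωL = 1130 Ω
X_C = 1/(ωC) = 2450 Ω
Parallel: admittances add. Y = 1/R + 1/(jωL) + jωC
Y = (0.00455 − j0.000474) S
|Y| = 0.00457 S → |Z| = 1/|Y| = 219 Ω, ∠Z = −∠Y = 5.96°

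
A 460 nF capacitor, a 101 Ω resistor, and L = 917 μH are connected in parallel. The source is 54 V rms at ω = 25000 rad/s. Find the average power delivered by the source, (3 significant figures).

28.9 W

X_L = ωL = 22.9 Ω
X_C = 1/(ωC) = 87.0 Ω
Parallel: admittances add. Y = 1/R + 1/(jωL) + jωC
Y = (0.00990 − j0.0321) S
|Y| = 0.0336 S → |Z| = 1/|Y| = 29.8 Ω, ∠Z = −∠Y = 72.9°
I = V/|Z| = 1.82 A
P = VI cos φ = 54 × 1.82 × cos(72.9°) = 28.9 W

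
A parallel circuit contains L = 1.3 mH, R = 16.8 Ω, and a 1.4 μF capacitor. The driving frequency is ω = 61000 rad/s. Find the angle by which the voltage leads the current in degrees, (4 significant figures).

-50.73°

X_L = ωL = 79.30 Ω
X_C = 1/(ωC) = 11.71 Ω
Parallel: admittances add. Y = 1/R + 1/(jωL) + jωC
Y = (0.05952 + j0.07279) S
|Y| = 0.09403 S → |Z| = 1/|Y| = 10.64 Ω, ∠Z = −∠Y = -50.73°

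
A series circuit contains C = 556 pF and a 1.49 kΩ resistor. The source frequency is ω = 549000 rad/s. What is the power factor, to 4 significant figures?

X_C = 1/(ωC) = 3276 Ω
Z = 1490 − j3276 Ω
|Z| = √(1490² + 3276²) = 3599 Ω
∠Z = arctan(-3276/1490) = -65.54°
cos φ = cos(-65.54°) = 0.4140

0.4140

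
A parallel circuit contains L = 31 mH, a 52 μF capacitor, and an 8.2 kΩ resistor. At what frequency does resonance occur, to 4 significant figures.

125.4 Hz

ω₀ = 1/√(LC) = 1/√(0.031 × 5.2e-05) = 787.6 rad/s
f₀ = ω₀/(2π) = 125.4 Hz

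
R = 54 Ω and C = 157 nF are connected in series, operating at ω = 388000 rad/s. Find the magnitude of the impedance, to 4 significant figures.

56.44 Ω

X_C = 1/(ωC) = 16.42 Ω
Z = 54.00 − j16.42 Ω
|Z| = √(54.00² + 16.42²) = 56.44 Ω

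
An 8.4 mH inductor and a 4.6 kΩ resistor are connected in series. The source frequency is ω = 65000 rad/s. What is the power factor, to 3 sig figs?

0.993

X_L = ωL = 546 Ω
Z = 4600 + j546 Ω
|Z| = √(4600² + 546²) = 4630 Ω
∠Z = arctan(546/4600) = 6.77°
cos φ = cos(6.77°) = 0.993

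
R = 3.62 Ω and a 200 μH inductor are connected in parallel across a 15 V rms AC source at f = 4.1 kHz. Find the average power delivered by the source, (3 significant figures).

ω = 2πf = 25760 rad/s
X_L = ωL = 5.15 Ω
Parallel: admittances add. Y = 1/R + 1/(jωL)
Y = (0.276 − j0.194) S
|Y| = 0.338 S → |Z| = 1/|Y| = 2.96 Ω, ∠Z = −∠Y = 35.1°
I = V/|Z| = 5.06 A
P = VI cos φ = 15 × 5.06 × cos(35.1°) = 62.2 W

62.2 W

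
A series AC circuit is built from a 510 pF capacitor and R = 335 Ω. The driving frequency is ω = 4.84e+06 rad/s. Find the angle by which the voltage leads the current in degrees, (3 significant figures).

-50.4°

X_C = 1/(ωC) = 405 Ω
Z = 335 − j405 Ω
|Z| = √(335² + 405²) = 526 Ω
∠Z = arctan(-405/335) = -50.4°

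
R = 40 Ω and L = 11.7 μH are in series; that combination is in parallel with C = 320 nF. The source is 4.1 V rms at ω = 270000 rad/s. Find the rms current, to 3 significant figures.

361 mA

X_L = ωL = 3.16 Ω
X_C = 1/(ωC) = 11.6 Ω
Branch 1 (R+jX_L): Z₁ = 40.0 + j3.16 Ω, |Z₁| = 40.1 Ω
Branch 2 (−jX_C): Z₂ = −j11.6 Ω
Parallel: Z = Z₁Z₂/(Z₁+Z₂), |Z| = 11.4 Ω, ∠Z = -73.6°
I = V/|Z| = 4.1/11.4 = 361 mA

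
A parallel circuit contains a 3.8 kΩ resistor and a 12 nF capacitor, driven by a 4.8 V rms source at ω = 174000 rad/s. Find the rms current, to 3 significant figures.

X_C = 1/(ωC) = 479 Ω
Parallel: admittances add. Y = 1/R + jωC
Y = (0.000263 + j0.00209) S
|Y| = 0.00210 S → |Z| = 1/|Y| = 475 Ω, ∠Z = −∠Y = -82.8°
I = V/|Z| = 4.8/475 = 10.1 mA

10.1 mA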